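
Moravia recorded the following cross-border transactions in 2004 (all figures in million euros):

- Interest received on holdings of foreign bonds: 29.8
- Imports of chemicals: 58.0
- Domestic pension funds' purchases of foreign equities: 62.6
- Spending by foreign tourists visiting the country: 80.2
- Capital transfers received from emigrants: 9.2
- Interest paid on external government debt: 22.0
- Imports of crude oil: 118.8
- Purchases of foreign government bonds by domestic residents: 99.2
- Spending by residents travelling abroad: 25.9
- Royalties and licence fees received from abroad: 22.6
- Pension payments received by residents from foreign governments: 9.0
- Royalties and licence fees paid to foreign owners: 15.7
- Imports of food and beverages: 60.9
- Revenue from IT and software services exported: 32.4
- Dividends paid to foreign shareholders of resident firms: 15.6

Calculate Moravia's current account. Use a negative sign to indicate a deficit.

-142.9

Goods: -118.8 - 58.0 - 60.9 = -237.7
Services: 32.4 - 25.9 + 22.6 - 15.7 + 80.2 = 93.6
Primary income: 29.8 - 22.0 - 15.6 = -7.8
Secondary income: 9.0
Current account = (-237.7) + 93.6 + (-7.8) + 9.0 = -142.9
(Excluded from the current account — financial account: domestic pension funds' purchases of foreign equities 62.6, purchases of foreign government bonds by domestic residents 99.2; capital account: capital transfers received from emigrants 9.2.)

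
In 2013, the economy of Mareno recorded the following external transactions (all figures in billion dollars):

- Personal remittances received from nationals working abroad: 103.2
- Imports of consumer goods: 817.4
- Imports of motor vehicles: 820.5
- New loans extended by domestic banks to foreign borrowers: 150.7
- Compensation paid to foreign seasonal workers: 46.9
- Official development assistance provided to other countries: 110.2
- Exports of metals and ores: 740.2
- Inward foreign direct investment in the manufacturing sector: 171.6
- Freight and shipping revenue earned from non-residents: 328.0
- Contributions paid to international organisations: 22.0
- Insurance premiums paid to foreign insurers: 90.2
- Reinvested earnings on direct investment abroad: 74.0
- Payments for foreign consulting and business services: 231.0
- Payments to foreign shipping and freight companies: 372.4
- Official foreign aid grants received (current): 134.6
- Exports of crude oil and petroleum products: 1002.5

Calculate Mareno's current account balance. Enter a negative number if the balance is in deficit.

Goods: -820.5 + 740.2 + 1002.5 - 817.4 = 104.8
Services: 328.0 - 231.0 - 90.2 - 372.4 = -365.6
Primary income: -46.9 + 74.0 = 27.1
Secondary income: -22.0 + 134.6 - 110.2 + 103.2 = 105.6
Current account = 104.8 + (-365.6) + 27.1 + 105.6 = -128.1
(Excluded from the current account — financial account: new loans extended by domestic banks to foreign borrowers 150.7, inward foreign direct investment in the manufacturing sector 171.6.)

-128.1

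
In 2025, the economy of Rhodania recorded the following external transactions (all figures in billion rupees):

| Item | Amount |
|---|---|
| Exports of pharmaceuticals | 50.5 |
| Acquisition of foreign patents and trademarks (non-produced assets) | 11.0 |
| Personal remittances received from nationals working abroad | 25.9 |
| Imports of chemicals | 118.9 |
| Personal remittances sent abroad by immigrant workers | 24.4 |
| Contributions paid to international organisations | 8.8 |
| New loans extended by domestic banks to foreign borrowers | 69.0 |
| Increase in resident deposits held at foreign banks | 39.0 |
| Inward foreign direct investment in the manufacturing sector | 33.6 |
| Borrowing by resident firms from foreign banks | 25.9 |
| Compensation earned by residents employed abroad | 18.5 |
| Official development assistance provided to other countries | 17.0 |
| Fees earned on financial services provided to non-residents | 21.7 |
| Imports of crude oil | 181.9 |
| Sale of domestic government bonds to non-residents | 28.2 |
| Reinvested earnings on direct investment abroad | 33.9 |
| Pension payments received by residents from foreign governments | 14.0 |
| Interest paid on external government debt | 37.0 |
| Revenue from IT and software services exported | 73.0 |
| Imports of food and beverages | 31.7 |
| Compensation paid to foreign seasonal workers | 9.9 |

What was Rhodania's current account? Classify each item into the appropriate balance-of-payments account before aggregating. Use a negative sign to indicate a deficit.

Goods: 50.5 - 181.9 - 31.7 - 118.9 = -282.0
Services: 73.0 + 21.7 = 94.7
Primary income: -9.9 + 18.5 + 33.9 - 37.0 = 5.5
Secondary income: -17.0 + 25.9 - 8.8 - 24.4 + 14.0 = -10.3
Current account = (-282.0) + 94.7 + 5.5 + (-10.3) = -192.1
(Excluded from the current account — capital account: acquisition of foreign patents and trademarks (non-produced assets) 11.0; financial account: new loans extended by domestic banks to foreign borrowers 69.0, increase in resident deposits held at foreign banks 39.0, inward foreign direct investment in the manufacturing sector 33.6, borrowing by resident firms from foreign banks 25.9, sale of domestic government bonds to non-residents 28.2.)

-192.1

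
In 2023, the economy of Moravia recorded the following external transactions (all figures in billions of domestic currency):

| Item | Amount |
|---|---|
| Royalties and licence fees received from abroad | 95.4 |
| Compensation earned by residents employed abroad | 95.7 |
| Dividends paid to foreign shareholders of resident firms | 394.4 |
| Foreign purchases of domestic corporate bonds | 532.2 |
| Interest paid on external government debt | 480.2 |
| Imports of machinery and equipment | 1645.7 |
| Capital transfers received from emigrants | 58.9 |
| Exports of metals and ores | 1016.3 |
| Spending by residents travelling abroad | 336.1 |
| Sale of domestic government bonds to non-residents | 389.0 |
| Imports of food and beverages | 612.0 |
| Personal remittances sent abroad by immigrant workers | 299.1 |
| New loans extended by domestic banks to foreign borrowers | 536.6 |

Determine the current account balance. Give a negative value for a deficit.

Goods: -612.0 + 1016.3 - 1645.7 = -1241.4
Services: 95.4 - 336.1 = -240.7
Primary income: -394.4 - 480.2 + 95.7 = -778.9
Secondary income: -299.1
Current account = (-1241.4) + (-240.7) + (-778.9) + (-299.1) = -2560.1
(Excluded from the current account — financial account: foreign purchases of domestic corporate bonds 532.2, sale of domestic government bonds to non-residents 389.0, new loans extended by domestic banks to foreign borrowers 536.6; capital account: capital transfers received from emigrants 58.9.)

-2560.1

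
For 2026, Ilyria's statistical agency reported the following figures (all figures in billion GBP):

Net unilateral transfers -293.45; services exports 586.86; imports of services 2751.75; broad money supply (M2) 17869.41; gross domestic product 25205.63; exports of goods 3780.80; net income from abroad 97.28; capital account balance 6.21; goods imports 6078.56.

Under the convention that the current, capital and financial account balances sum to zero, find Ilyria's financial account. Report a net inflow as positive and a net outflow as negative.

4652.61

Goods balance = 3780.80 - 6078.56 = -2297.76
Services balance = 586.86 - 2751.75 = -2164.89
Trade balance (goods + services) = -2297.76 + (-2164.89) = -4462.65
Net primary income = 97.28
Net secondary income = -293.45
Current account = -4462.65 + 97.28 + (-293.45) = -4658.82
Financial account = -(-4658.82 + 6.21) = 4652.61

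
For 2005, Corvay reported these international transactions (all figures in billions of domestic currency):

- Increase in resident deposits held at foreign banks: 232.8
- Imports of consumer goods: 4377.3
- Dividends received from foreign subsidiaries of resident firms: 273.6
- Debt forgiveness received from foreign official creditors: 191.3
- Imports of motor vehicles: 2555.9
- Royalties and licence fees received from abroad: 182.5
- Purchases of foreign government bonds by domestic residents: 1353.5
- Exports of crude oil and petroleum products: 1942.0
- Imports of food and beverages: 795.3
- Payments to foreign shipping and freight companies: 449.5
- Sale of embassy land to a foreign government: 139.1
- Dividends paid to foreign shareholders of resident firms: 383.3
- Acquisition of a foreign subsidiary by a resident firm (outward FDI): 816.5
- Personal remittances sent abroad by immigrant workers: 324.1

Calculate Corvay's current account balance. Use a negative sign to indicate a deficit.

-6487.3

Goods: -795.3 + 1942.0 - 4377.3 - 2555.9 = -5786.5
Services: -449.5 + 182.5 = -267.0
Primary income: 273.6 - 383.3 = -109.7
Secondary income: -324.1
Current account = (-5786.5) + (-267.0) + (-109.7) + (-324.1) = -6487.3
(Excluded from the current account — financial account: increase in resident deposits held at foreign banks 232.8, purchases of foreign government bonds by domestic residents 1353.5, acquisition of a foreign subsidiary by a resident firm (outward FDI) 816.5; capital account: debt forgiveness received from foreign official creditors 191.3, sale of embassy land to a foreign government 139.1.)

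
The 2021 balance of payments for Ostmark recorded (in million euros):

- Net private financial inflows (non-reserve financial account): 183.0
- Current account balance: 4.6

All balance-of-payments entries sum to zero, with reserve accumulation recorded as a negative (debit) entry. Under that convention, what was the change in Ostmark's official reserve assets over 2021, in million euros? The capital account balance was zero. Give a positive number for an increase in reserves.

187.6

Official reserve transactions balance = -(4.6 + 183.0) = -187.6
An accumulation of reserves is recorded as a debit (negative entry), so the change in the stock of reserves is the negative of that balance.
Change in official reserves = -(-187.6) = 187.6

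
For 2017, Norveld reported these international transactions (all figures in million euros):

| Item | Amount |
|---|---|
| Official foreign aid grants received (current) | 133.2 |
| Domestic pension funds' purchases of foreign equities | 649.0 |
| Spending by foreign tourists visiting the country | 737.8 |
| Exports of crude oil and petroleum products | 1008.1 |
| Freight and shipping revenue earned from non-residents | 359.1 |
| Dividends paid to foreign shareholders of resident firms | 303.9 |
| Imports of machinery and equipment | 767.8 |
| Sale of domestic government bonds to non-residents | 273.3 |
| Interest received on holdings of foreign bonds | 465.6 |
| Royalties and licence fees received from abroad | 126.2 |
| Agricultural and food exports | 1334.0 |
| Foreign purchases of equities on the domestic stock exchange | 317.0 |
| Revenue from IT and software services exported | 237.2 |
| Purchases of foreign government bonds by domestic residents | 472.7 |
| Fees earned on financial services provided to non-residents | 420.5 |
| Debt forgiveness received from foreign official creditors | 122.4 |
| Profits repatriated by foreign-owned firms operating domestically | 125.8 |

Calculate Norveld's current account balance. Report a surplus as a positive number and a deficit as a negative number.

Goods: -767.8 + 1334.0 + 1008.1 = 1574.3
Services: 126.2 + 420.5 + 237.2 + 359.1 + 737.8 = 1880.8
Primary income: -125.8 - 303.9 + 465.6 = 35.9
Secondary income: 133.2
Current account = 1574.3 + 1880.8 + 35.9 + 133.2 = 3624.2
(Excluded from the current account — financial account: domestic pension funds' purchases of foreign equities 649.0, sale of domestic government bonds to non-residents 273.3, foreign purchases of equities on the domestic stock exchange 317.0, purchases of foreign government bonds by domestic residents 472.7; capital account: debt forgiveness received from foreign official creditors 122.4.)

3624.2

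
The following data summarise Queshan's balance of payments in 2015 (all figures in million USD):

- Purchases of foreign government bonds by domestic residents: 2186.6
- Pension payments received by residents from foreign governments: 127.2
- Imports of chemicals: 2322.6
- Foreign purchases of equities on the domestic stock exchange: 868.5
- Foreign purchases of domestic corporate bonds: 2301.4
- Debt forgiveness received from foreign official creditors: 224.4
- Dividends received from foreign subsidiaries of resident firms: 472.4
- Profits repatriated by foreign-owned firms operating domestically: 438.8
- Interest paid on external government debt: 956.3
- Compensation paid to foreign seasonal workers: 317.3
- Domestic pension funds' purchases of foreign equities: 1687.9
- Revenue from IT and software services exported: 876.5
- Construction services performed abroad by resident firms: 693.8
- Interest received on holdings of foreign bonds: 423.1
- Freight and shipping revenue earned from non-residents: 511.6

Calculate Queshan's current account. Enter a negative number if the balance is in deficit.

Goods: -2322.6
Services: 693.8 + 511.6 + 876.5 = 2081.9
Primary income: -956.3 - 317.3 + 472.4 - 438.8 + 423.1 = -816.9
Secondary income: 127.2
Current account = (-2322.6) + 2081.9 + (-816.9) + 127.2 = -930.4
(Excluded from the current account — financial account: purchases of foreign government bonds by domestic residents 2186.6, foreign purchases of equities on the domestic stock exchange 868.5, foreign purchases of domestic corporate bonds 2301.4, domestic pension funds' purchases of foreign equities 1687.9; capital account: debt forgiveness received from foreign official creditors 224.4.)

-930.4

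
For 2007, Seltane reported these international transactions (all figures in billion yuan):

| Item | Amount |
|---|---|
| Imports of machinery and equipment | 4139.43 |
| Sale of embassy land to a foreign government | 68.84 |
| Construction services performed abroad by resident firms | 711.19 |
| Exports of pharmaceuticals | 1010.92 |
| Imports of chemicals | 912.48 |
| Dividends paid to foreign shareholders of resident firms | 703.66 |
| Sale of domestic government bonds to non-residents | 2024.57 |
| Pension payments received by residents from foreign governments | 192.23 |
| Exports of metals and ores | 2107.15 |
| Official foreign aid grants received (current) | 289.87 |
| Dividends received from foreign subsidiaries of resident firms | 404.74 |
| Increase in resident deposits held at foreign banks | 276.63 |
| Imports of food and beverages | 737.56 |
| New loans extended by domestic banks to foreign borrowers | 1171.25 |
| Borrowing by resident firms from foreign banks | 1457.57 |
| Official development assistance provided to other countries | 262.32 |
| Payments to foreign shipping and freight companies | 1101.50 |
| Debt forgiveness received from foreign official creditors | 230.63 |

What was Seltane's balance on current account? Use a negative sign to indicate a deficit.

-3140.85

Goods: -4139.43 + 1010.92 - 912.48 - 737.56 + 2107.15 = -2671.40
Services: 711.19 - 1101.50 = -390.31
Primary income: -703.66 + 404.74 = -298.92
Secondary income: 192.23 + 289.87 - 262.32 = 219.78
Current account = (-2671.40) + (-390.31) + (-298.92) + 219.78 = -3140.85
(Excluded from the current account — capital account: sale of embassy land to a foreign government 68.84, debt forgiveness received from foreign official creditors 230.63; financial account: sale of domestic government bonds to non-residents 2024.57, increase in resident deposits held at foreign banks 276.63, new loans extended by domestic banks to foreign borrowers 1171.25, borrowing by resident firms from foreign banks 1457.57.)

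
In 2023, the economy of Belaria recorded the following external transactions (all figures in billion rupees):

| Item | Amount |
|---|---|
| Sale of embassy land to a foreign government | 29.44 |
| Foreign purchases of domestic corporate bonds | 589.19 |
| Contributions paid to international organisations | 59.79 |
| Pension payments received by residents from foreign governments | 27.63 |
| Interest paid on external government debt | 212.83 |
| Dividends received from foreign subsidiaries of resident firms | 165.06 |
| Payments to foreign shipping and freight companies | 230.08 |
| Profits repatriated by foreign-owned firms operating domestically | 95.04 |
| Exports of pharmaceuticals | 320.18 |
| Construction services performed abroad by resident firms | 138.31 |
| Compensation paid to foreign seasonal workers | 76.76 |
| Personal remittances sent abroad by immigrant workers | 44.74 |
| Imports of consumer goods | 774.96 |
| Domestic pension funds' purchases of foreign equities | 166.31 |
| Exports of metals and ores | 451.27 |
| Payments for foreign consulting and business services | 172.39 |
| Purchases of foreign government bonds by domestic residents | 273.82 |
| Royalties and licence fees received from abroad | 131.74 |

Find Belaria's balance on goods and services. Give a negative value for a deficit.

-135.93

Goods: 451.27 + 320.18 - 774.96 = -3.51
Services: -172.39 - 230.08 + 131.74 + 138.31 = -132.42
Trade balance = -3.51 + (-132.42) = -135.93
(Excluded from the trade balance — capital account: sale of embassy land to a foreign government 29.44; financial account: foreign purchases of domestic corporate bonds 589.19, domestic pension funds' purchases of foreign equities 166.31, purchases of foreign government bonds by domestic residents 273.82; secondary income: contributions paid to international organisations 59.79, pension payments received by residents from foreign governments 27.63, personal remittances sent abroad by immigrant workers 44.74; primary income: interest paid on external government debt 212.83, dividends received from foreign subsidiaries of resident firms 165.06, profits repatriated by foreign-owned firms operating domestically 95.04, compensation paid to foreign seasonal workers 76.76.)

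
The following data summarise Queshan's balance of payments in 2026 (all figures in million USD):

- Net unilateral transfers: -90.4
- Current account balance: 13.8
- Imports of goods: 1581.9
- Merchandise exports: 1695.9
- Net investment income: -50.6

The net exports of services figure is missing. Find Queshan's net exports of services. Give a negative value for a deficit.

40.8

Current account = goods balance + services balance + net primary income + net secondary income
Sum of the known components = -27.0
Net exports of services = CA - (known components) = 13.8 - (-27.0) = 40.8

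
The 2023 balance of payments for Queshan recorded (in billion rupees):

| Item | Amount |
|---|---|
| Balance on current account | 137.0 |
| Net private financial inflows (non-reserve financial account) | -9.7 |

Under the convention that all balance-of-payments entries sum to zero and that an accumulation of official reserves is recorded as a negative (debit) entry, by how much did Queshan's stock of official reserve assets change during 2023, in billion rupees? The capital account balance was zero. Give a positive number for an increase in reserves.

127.3

Official reserve transactions balance = -(137.0 + (-9.7)) = -127.3
An accumulation of reserves is recorded as a debit (negative entry), so the change in the stock of reserves is the negative of that balance.
Change in official reserves = -(-127.3) = 127.3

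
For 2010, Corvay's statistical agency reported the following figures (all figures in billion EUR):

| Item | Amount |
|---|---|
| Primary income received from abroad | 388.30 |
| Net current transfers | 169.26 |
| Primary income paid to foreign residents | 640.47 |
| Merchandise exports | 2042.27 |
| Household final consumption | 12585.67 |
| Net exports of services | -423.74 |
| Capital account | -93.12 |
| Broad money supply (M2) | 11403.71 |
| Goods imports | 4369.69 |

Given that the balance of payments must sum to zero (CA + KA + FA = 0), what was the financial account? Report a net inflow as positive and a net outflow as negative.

Goods balance = 2042.27 - 4369.69 = -2327.42
Services balance = -423.74
Trade balance (goods + services) = -2327.42 + (-423.74) = -2751.16
Net primary income = 388.30 - 640.47 = -252.17
Net secondary income = 169.26
Current account = -2751.16 + (-252.17) + 169.26 = -2834.07
Financial account = -(-2834.07 + (-93.12)) = 2927.19

2927.19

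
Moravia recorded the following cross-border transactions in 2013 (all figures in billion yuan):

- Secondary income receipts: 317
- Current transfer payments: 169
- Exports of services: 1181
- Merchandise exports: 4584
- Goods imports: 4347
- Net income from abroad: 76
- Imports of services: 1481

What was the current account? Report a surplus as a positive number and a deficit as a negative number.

Goods balance = 4584 - 4347 = 237
Services balance = 1181 - 1481 = -300
Trade balance (goods + services) = 237 + (-300) = -63
Net primary income = 76
Net secondary income = 317 - 169 = 148
Current account = -63 + 76 + 148 = 161

161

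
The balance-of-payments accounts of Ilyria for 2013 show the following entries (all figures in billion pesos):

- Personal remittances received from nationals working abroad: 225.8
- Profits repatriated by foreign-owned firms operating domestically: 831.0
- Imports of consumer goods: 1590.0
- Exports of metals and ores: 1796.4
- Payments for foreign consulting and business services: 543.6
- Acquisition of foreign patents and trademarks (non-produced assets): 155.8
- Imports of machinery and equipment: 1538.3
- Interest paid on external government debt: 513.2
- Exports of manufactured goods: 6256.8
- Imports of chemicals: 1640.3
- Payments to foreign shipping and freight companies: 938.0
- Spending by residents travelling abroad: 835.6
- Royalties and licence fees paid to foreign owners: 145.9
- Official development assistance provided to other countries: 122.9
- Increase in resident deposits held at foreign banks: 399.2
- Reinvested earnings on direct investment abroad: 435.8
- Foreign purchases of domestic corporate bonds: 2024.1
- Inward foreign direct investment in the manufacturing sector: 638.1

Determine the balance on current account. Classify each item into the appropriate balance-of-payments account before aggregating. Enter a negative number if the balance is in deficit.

16.0

Goods: -1640.3 - 1538.3 + 6256.8 - 1590.0 + 1796.4 = 3284.6
Services: -938.0 - 835.6 - 543.6 - 145.9 = -2463.1
Primary income: -831.0 - 513.2 + 435.8 = -908.4
Secondary income: 225.8 - 122.9 = 102.9
Current account = 3284.6 + (-2463.1) + (-908.4) + 102.9 = 16.0
(Excluded from the current account — capital account: acquisition of foreign patents and trademarks (non-produced assets) 155.8; financial account: increase in resident deposits held at foreign banks 399.2, foreign purchases of domestic corporate bonds 2024.1, inward foreign direct investment in the manufacturing sector 638.1.)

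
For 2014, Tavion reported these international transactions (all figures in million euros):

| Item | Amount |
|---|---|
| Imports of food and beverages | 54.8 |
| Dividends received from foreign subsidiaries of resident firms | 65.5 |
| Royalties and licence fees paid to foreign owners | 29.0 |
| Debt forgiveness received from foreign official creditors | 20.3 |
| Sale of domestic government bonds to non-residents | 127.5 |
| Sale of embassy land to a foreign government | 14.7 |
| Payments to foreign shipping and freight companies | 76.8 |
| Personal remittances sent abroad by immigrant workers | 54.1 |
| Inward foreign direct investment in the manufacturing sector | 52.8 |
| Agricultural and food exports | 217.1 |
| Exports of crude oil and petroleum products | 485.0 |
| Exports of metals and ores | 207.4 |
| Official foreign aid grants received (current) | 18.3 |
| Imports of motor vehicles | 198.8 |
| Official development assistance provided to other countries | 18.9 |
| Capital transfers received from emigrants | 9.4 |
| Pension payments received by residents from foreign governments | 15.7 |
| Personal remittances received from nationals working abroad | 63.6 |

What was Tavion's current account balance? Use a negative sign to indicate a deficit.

640.2

Goods: -54.8 + 485.0 - 198.8 + 207.4 + 217.1 = 655.9
Services: -29.0 - 76.8 = -105.8
Primary income: 65.5
Secondary income: -54.1 + 18.3 - 18.9 + 63.6 + 15.7 = 24.6
Current account = 655.9 + (-105.8) + 65.5 + 24.6 = 640.2
(Excluded from the current account — capital account: debt forgiveness received from foreign official creditors 20.3, sale of embassy land to a foreign government 14.7, capital transfers received from emigrants 9.4; financial account: sale of domestic government bonds to non-residents 127.5, inward foreign direct investment in the manufacturing sector 52.8.)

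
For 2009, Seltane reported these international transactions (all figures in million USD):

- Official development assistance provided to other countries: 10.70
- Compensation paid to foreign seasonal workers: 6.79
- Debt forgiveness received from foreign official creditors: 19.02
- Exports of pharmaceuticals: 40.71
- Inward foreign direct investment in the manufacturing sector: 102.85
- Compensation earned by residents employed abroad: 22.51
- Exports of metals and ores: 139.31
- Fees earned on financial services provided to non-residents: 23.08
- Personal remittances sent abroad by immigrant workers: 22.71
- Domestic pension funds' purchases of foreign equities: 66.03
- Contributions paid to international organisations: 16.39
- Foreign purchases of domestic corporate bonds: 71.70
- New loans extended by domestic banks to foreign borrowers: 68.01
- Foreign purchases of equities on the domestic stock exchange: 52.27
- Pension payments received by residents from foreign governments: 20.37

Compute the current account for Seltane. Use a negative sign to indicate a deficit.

Goods: 139.31 + 40.71 = 180.02
Services: 23.08
Primary income: 22.51 - 6.79 = 15.72
Secondary income: -16.39 - 22.71 - 10.70 + 20.37 = -29.43
Current account = 180.02 + 23.08 + 15.72 + (-29.43) = 189.39
(Excluded from the current account — capital account: debt forgiveness received from foreign official creditors 19.02; financial account: inward foreign direct investment in the manufacturing sector 102.85, domestic pension funds' purchases of foreign equities 66.03, foreign purchases of domestic corporate bonds 71.70, new loans extended by domestic banks to foreign borrowers 68.01, foreign purchases of equities on the domestic stock exchange 52.27.)

189.39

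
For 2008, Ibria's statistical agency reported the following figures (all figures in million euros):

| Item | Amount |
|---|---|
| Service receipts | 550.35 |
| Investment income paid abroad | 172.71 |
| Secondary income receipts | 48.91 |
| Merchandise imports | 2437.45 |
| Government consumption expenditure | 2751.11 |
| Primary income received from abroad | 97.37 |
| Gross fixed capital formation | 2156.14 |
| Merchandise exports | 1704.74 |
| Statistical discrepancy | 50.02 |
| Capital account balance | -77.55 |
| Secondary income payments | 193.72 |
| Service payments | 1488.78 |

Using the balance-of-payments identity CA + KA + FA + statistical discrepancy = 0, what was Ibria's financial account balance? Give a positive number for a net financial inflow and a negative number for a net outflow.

1918.82

Goods balance = 1704.74 - 2437.45 = -732.71
Services balance = 550.35 - 1488.78 = -938.43
Trade balance (goods + services) = -732.71 + (-938.43) = -1671.14
Net primary income = 97.37 - 172.71 = -75.34
Net secondary income = 48.91 - 193.72 = -144.81
Current account = -1671.14 + (-75.34) + (-144.81) = -1891.29
Financial account = -(-1891.29 + (-77.55) + 50.02) = 1918.82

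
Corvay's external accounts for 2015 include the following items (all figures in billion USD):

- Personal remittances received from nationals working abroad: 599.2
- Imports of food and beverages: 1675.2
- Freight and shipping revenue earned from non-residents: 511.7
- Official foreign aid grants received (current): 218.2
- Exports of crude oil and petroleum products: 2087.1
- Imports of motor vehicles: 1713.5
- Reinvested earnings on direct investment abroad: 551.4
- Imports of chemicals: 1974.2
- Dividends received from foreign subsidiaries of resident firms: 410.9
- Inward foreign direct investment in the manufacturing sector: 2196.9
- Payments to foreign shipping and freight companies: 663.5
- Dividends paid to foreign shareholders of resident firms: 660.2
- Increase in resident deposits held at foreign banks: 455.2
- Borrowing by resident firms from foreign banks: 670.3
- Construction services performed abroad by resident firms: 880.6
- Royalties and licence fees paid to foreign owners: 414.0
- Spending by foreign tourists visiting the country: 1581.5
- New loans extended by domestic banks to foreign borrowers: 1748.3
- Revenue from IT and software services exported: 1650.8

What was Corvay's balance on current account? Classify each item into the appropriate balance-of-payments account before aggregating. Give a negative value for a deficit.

1390.8

Goods: -1713.5 + 2087.1 - 1675.2 - 1974.2 = -3275.8
Services: 1650.8 + 1581.5 + 511.7 - 414.0 - 663.5 + 880.6 = 3547.1
Primary income: 410.9 - 660.2 + 551.4 = 302.1
Secondary income: 599.2 + 218.2 = 817.4
Current account = (-3275.8) + 3547.1 + 302.1 + 817.4 = 1390.8
(Excluded from the current account — financial account: inward foreign direct investment in the manufacturing sector 2196.9, increase in resident deposits held at foreign banks 455.2, borrowing by resident firms from foreign banks 670.3, new loans extended by domestic banks to foreign borrowers 1748.3.)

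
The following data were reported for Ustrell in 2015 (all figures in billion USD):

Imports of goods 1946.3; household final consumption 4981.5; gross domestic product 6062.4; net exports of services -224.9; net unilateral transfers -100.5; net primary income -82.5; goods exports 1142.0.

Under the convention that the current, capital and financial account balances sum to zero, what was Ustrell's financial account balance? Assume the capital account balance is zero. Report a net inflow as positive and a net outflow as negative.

1212.2

Goods balance = 1142.0 - 1946.3 = -804.3
Services balance = -224.9
Trade balance (goods + services) = -804.3 + (-224.9) = -1029.2
Net primary income = -82.5
Net secondary income = -100.5
Current account = -1029.2 + (-82.5) + (-100.5) = -1212.2
Financial account = -(-1212.2) = 1212.2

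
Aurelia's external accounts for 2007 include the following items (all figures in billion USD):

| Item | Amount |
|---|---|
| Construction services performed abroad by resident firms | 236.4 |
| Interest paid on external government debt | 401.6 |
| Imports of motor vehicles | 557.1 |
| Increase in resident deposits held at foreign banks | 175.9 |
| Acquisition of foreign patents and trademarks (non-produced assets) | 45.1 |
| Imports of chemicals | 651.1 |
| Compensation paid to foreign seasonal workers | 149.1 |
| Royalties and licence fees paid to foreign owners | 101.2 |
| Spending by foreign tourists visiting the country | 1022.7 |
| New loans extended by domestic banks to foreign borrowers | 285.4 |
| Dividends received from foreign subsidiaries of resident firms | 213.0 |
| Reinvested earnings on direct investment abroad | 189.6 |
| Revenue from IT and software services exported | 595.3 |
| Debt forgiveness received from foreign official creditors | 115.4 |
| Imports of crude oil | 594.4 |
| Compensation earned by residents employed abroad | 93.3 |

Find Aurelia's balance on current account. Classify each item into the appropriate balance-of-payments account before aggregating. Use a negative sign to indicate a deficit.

Goods: -651.1 - 557.1 - 594.4 = -1802.6
Services: 595.3 - 101.2 + 236.4 + 1022.7 = 1753.2
Primary income: 93.3 + 213.0 - 149.1 + 189.6 - 401.6 = -54.8
Current account = (-1802.6) + 1753.2 + (-54.8) = -104.2
(Excluded from the current account — financial account: increase in resident deposits held at foreign banks 175.9, new loans extended by domestic banks to foreign borrowers 285.4; capital account: acquisition of foreign patents and trademarks (non-produced assets) 45.1, debt forgiveness received from foreign official creditors 115.4.)

-104.2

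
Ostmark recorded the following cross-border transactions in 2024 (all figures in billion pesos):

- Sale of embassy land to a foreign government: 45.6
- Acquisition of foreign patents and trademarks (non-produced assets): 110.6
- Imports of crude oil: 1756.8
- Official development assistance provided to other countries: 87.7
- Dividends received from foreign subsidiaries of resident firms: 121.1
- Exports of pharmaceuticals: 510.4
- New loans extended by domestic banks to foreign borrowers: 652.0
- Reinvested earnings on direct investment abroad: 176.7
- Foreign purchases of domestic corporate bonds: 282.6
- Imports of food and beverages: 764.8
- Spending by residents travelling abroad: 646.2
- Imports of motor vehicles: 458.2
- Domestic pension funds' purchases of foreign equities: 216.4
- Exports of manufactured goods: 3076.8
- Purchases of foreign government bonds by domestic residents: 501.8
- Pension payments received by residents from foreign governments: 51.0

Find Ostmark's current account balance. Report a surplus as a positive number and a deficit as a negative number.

222.3

Goods: 510.4 + 3076.8 - 764.8 - 458.2 - 1756.8 = 607.4
Services: -646.2
Primary income: 121.1 + 176.7 = 297.8
Secondary income: 51.0 - 87.7 = -36.7
Current account = 607.4 + (-646.2) + 297.8 + (-36.7) = 222.3
(Excluded from the current account — capital account: sale of embassy land to a foreign government 45.6, acquisition of foreign patents and trademarks (non-produced assets) 110.6; financial account: new loans extended by domestic banks to foreign borrowers 652.0, foreign purchases of domestic corporate bonds 282.6, domestic pension funds' purchases of foreign equities 216.4, purchases of foreign government bonds by domestic residents 501.8.)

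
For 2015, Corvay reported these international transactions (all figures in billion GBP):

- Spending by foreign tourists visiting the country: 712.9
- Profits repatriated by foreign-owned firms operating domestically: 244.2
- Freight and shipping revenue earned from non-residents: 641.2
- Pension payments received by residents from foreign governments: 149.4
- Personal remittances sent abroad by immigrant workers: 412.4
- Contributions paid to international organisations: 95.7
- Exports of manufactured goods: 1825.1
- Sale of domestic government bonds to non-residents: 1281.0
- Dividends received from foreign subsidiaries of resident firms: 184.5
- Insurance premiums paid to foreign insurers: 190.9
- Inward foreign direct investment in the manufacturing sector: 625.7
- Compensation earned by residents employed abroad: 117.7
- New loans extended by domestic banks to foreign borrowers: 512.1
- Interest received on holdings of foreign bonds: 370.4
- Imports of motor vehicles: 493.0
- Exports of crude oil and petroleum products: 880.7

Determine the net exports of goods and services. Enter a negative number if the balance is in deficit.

Goods: 1825.1 + 880.7 - 493.0 = 2212.8
Services: 641.2 + 712.9 - 190.9 = 1163.2
Trade balance = 2212.8 + 1163.2 = 3376.0
(Excluded from the trade balance — primary income: profits repatriated by foreign-owned firms operating domestically 244.2, dividends received from foreign subsidiaries of resident firms 184.5, compensation earned by residents employed abroad 117.7, interest received on holdings of foreign bonds 370.4; secondary income: pension payments received by residents from foreign governments 149.4, personal remittances sent abroad by immigrant workers 412.4, contributions paid to international organisations 95.7; financial account: sale of domestic government bonds to non-residents 1281.0, inward foreign direct investment in the manufacturing sector 625.7, new loans extended by domestic banks to foreign borrowers 512.1.)

3376.0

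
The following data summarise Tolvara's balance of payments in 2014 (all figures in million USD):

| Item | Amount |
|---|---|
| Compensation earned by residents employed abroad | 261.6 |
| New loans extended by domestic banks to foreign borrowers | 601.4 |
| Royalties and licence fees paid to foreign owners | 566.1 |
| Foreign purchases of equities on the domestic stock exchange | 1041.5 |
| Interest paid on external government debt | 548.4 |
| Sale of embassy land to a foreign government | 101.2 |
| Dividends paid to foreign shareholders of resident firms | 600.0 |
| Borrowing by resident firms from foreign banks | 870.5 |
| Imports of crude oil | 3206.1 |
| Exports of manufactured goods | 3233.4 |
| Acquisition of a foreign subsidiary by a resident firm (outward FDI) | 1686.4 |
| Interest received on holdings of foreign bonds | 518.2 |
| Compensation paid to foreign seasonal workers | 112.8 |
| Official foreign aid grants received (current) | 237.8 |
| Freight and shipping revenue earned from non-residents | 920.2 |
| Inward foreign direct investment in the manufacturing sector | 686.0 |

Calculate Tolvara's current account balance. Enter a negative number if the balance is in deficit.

137.8

Goods: 3233.4 - 3206.1 = 27.3
Services: 920.2 - 566.1 = 354.1
Primary income: -600.0 - 112.8 + 518.2 - 548.4 + 261.6 = -481.4
Secondary income: 237.8
Current account = 27.3 + 354.1 + (-481.4) + 237.8 = 137.8
(Excluded from the current account — financial account: new loans extended by domestic banks to foreign borrowers 601.4, foreign purchases of equities on the domestic stock exchange 1041.5, borrowing by resident firms from foreign banks 870.5, acquisition of a foreign subsidiary by a resident firm (outward FDI) 1686.4, inward foreign direct investment in the manufacturing sector 686.0; capital account: sale of embassy land to a foreign government 101.2.)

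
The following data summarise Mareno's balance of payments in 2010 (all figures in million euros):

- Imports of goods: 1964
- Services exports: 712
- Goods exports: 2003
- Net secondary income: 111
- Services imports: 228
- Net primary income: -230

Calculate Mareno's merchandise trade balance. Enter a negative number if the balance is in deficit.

39

Goods balance = 2003 - 1964 = 39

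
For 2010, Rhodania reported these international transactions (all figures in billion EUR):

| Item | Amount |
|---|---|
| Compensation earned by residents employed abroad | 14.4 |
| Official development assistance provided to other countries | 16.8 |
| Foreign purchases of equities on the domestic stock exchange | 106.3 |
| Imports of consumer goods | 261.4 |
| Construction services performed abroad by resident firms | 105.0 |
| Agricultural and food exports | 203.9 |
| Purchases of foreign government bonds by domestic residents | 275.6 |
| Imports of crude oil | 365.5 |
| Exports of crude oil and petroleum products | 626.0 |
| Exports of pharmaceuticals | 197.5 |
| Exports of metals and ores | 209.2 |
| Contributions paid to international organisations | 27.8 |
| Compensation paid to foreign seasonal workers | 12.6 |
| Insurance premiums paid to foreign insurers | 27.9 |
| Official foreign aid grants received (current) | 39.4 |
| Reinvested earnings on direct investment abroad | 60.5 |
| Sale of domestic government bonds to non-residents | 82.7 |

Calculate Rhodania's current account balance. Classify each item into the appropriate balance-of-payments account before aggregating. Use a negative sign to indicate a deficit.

743.9

Goods: 209.2 - 261.4 + 203.9 + 197.5 + 626.0 - 365.5 = 609.7
Services: -27.9 + 105.0 = 77.1
Primary income: 14.4 - 12.6 + 60.5 = 62.3
Secondary income: -27.8 + 39.4 - 16.8 = -5.2
Current account = 609.7 + 77.1 + 62.3 + (-5.2) = 743.9
(Excluded from the current account — financial account: foreign purchases of equities on the domestic stock exchange 106.3, purchases of foreign government bonds by domestic residents 275.6, sale of domestic government bonds to non-residents 82.7.)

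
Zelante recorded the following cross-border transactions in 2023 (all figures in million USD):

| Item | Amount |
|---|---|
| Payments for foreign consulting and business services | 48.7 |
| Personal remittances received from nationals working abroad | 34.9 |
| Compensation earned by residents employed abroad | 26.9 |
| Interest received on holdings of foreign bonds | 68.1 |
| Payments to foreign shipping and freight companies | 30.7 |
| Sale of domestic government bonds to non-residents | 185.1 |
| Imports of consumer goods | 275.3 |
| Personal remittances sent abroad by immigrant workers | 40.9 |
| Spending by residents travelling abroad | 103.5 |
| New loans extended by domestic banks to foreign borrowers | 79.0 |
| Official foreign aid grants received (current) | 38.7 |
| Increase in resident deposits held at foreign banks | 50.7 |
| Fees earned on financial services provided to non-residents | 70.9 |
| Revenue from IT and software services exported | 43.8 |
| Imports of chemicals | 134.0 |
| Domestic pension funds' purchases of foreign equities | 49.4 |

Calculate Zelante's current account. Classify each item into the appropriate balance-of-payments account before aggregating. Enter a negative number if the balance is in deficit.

-349.8

Goods: -275.3 - 134.0 = -409.3
Services: 43.8 + 70.9 - 103.5 - 48.7 - 30.7 = -68.2
Primary income: 68.1 + 26.9 = 95.0
Secondary income: 38.7 + 34.9 - 40.9 = 32.7
Current account = (-409.3) + (-68.2) + 95.0 + 32.7 = -349.8
(Excluded from the current account — financial account: sale of domestic government bonds to non-residents 185.1, new loans extended by domestic banks to foreign borrowers 79.0, increase in resident deposits held at foreign banks 50.7, domestic pension funds' purchases of foreign equities 49.4.)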